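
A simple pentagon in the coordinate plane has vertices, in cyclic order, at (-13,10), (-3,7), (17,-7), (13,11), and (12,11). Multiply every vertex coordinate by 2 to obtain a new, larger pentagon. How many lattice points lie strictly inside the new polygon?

780

Using the shoelace formula, 2A = |[(-13)·7 − (-3)·10] + [(-3)·(-7) − 17·7] + [17·11 − 13·(-7)] + [13·11 − 12·11] + [12·10 − (-13)·11]| = 393, so the area is 393/2.
Along each edge there are gcd(|Δx|,|Δy|)+1 lattice points, so counting each shared vertex once the boundary has gcd(10,3) + gcd(20,14) + gcd(4,18) + gcd(1,0) + gcd(25,1) = 1+2+2+1+1 = 7.
Scaling by 2 multiplies the area by 2² = 4 (so the new area is 786) and multiplies the boundary lattice-point count by 2, giving 14.
By Pick's theorem, the interior count of the dilated polygon is 786 − 14/2 + 1 = 780.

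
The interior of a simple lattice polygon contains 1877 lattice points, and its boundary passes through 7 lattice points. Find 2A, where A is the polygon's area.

3759

By Pick's theorem, A = I + B/2 − 1 = 1877 + 7/2 − 1 = 3759/2.
Hence 2A = 3759.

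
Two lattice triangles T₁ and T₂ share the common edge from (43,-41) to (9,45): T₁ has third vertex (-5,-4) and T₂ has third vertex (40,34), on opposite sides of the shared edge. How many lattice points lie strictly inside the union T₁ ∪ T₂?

The union is the simple quadrilateral with vertices (43,-41), (-5,-4), (9,45), (40,34) in order.
The shoelace formula gives twice the area as |[43·(-4) − (-5)·(-41)] + [(-5)·45 − 9·(-4)] + [9·34 − 40·45] + [40·(-41) − 43·34]| = 5162, so the area is 2581.
Summing gcd(|Δx|,|Δy|) over the edges gives the boundary count: gcd(48,37) + gcd(14,49) + gcd(31,11) + gcd(3,75) = 1+7+1+3 = 12.
By Pick's theorem I = A − B/2 + 1 = 2581 − 12/2 + 1 = 2576.

2576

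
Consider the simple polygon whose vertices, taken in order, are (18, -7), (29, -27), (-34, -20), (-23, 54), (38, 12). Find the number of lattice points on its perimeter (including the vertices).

Summing gcd(|Δx|,|Δy|) over the edges gives the boundary count: gcd(11,20) + gcd(63,7) + gcd(11,74) + gcd(61,42) + gcd(20,19) = 1+7+1+1+1 = 11.

11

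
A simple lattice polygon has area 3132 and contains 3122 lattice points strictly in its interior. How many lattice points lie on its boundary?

Pick's theorem gives A = I + B/2 − 1, so B = 2(A − I + 1) = 2(3132 − 3122 + 1) = 22.

22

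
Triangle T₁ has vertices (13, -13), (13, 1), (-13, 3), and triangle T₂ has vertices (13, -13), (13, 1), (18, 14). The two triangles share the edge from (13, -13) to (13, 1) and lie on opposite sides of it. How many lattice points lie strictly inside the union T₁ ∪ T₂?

The union is the simple quadrilateral with vertices (13, -13), (-13, 3), (13, 1), (18, 14) in order.
The shoelace formula gives twice the area as |(13·3 − (-13)·(-13)) + ((-13)·1 − 13·3) + (13·14 − 18·1) + (18·(-13) − 13·14)| = 434, so the area is 217.
The number of boundary lattice points is Σ gcd(|Δx|,|Δy|) = gcd(26,16) + gcd(26,2) + gcd(5,13) + gcd(5,27) = 2+2+1+1 = 6.
By Pick's theorem I = A − B/2 + 1 = 217 − 6/2 + 1 = 215.

215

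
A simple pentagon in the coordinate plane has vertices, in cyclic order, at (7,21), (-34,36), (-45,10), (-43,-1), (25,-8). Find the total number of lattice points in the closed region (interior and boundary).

1839

Using the shoelace formula, 2A = |[7·36 − (-34)·21] + [(-34)·10 − (-45)·36] + [(-45)·(-1) − (-43)·10] + [(-43)·(-8) − 25·(-1)] + [25·21 − 7·(-8)]| = 3671, so the area is 1835.5.
Along each edge there are gcd(|Δx|,|Δy|)+1 lattice points, so counting each shared vertex once the boundary has gcd(41,15) + gcd(11,26) + gcd(2,11) + gcd(68,7) + gcd(18,29) = 1+1+1+1+1 = 5.
Pick's theorem gives I = A − B/2 + 1 = 1835.5 − 5/2 + 1 = 1834, so the closed region contains I + B = 1834 + 5 = 1839 lattice points.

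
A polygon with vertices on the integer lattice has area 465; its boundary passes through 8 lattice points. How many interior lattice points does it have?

From Pick's theorem, I = A − B/2 + 1 = 465 − 8/2 + 1 = 462.

462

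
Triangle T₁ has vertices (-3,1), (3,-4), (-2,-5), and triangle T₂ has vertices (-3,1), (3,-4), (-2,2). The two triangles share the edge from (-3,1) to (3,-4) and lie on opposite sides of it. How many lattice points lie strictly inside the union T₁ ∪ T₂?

The union is the simple quadrilateral with vertices (-3,1), (-2,-5), (3,-4), (-2,2) in order.
The shoelace formula gives twice the area as |[(-3)·(-5) − (-2)·1] + [(-2)·(-4) − 3·(-5)] + [3·2 − (-2)·(-4)] + [(-2)·1 − (-3)·2]| = 42, so the area is 21.
Summing gcd(|Δx|,|Δy|) over the edges gives the boundary count: gcd(1,6) + gcd(5,1) + gcd(5,6) + gcd(1,1) = 1+1+1+1 = 4.
By Pick's theorem I = A − B/2 + 1 = 21 − 4/2 + 1 = 20.

20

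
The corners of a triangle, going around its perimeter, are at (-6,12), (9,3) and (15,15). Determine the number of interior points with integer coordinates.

Using the shoelace formula, 2A = |((-6)·3 − 9·12) + (9·15 − 15·3) + (15·12 − (-6)·15)| = 234, so the area is 117.
Summing gcd(|Δx|,|Δy|) over the edges gives the boundary count: gcd(15,9) + gcd(6,12) + gcd(21,3) = 3+6+3 = 12.
By Pick's theorem A = I + B/2 − 1, so I = 117 − 12/2 + 1 = 112.

112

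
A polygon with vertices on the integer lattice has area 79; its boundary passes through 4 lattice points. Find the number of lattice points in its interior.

78

From Pick's theorem, I = A − B/2 + 1 = 79 − 4/2 + 1 = 78.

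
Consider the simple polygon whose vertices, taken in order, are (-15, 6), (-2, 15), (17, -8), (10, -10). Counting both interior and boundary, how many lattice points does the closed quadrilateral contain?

By the shoelace formula, twice the signed area is |[(-15)·15 − (-2)·6] + [(-2)·(-8) − 17·15] + [17·(-10) − 10·(-8)] + [10·6 − (-15)·(-10)]| = 632, so the area is 316.
The number of boundary lattice points is Σ gcd(|Δx|,|Δy|) = gcd(13,9) + gcd(19,23) + gcd(7,2) + gcd(25,16) = 1+1+1+1 = 4.
Pick's theorem gives I = A − B/2 + 1 = 316 − 4/2 + 1 = 315, so the closed region contains I + B = 315 + 4 = 319 lattice points.

319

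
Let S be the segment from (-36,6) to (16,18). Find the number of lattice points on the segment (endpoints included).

5

The number of lattice points on a segment between lattice points is gcd(|Δx|,|Δy|) + 1 = gcd(52,12) + 1 = 4 + 1 = 5.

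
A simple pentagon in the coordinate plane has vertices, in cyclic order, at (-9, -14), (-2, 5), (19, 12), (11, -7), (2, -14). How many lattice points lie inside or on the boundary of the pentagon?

387

Using the shoelace formula, 2A = |[(-9)·5 − (-2)·(-14)] + [(-2)·12 − 19·5] + [19·(-7) − 11·12] + [11·(-14) − 2·(-7)] + [2·(-14) − (-9)·(-14)]| = 751, so the area is 751/2.
Summing gcd(|Δx|,|Δy|) over the edges gives the boundary count: gcd(7,19) + gcd(21,7) + gcd(8,19) + gcd(9,7) + gcd(11,0) = 1+7+1+1+11 = 21.
Pick's theorem gives I = A − B/2 + 1 = 751/2 − 21/2 + 1 = 366, so the closed region contains I + B = 366 + 21 = 387 lattice points.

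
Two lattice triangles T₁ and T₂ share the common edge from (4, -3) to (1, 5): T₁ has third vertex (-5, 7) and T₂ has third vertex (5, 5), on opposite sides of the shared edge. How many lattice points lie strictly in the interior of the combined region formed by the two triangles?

34

The union is the simple quadrilateral with vertices (4, -3), (-5, 7), (1, 5), (5, 5) in order.
By the shoelace formula, twice the signed area is |(4·7 − (-5)·(-3)) + ((-5)·5 − 1·7) + (1·5 − 5·5) + (5·(-3) − 4·5)| = 74, so the area is 37.
The number of boundary lattice points is Σ gcd(|Δx|,|Δy|) = gcd(9,10) + gcd(6,2) + gcd(4,0) + gcd(1,8) = 1+2+4+1 = 8.
By Pick's theorem I = A − B/2 + 1 = 37 − 8/2 + 1 = 34.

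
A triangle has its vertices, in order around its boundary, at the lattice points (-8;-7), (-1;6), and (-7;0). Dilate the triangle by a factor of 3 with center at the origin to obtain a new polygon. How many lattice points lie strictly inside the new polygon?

151

The shoelace formula gives twice the area as |[(-8)·6 − (-1)·(-7)] + [(-1)·0 − (-7)·6] + [(-7)·(-7) − (-8)·0]| = 36, so the area is 18.
The number of boundary lattice points is Σ gcd(|Δx|,|Δy|) = gcd(7,13) + gcd(6,6) + gcd(1,7) = 1+6+1 = 8.
Scaling by 3 multiplies the area by 3² = 9 (so the new area is 162) and multiplies the boundary lattice-point count by 3, giving 24.
By Pick's theorem, the interior count of the dilated polygon is 162 − 24/2 + 1 = 151.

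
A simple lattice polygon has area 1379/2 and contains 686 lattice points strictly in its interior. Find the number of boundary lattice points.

9

Pick's theorem gives A = I + B/2 − 1, so B = 2(A − I + 1) = 2(1379/2 − 686 + 1) = 9.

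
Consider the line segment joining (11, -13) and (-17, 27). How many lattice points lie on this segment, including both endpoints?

5

The number of lattice points on a segment between lattice points is gcd(|Δx|,|Δy|) + 1 = gcd(28,40) + 1 = 4 + 1 = 5.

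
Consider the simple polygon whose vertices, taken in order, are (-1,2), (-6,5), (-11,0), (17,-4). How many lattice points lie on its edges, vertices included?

Along each edge there are gcd(|Δx|,|Δy|)+1 lattice points, so counting each shared vertex once the boundary has gcd(5,3) + gcd(5,5) + gcd(28,4) + gcd(18,6) = 1+5+4+6 = 16.

16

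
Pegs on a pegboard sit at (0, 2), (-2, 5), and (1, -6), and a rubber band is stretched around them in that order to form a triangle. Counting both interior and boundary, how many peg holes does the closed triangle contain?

9

Using the shoelace formula, 2A = |[0·5 − (-2)·2] + [(-2)·(-6) − 1·5] + [1·2 − 0·(-6)]| = 13, so the area is 13/2.
Summing gcd(|Δx|,|Δy|) over the edges gives the boundary count: gcd(2,3) + gcd(3,11) + gcd(1,8) = 1+1+1 = 3.
Pick's theorem gives I = A − B/2 + 1 = 13/2 − 3/2 + 1 = 6, so the closed region contains I + B = 6 + 3 = 9 lattice points.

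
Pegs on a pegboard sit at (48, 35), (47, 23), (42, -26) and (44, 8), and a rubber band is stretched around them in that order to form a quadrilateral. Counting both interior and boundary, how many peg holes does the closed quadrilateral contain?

50

By the shoelace formula, twice the signed area is |(48·23 − 47·35) + (47·(-26) − 42·23) + (42·8 − 44·(-26)) + (44·35 − 48·8)| = 93, so the area is 46.5.
The number of boundary lattice points is Σ gcd(|Δx|,|Δy|) = gcd(1,12) + gcd(5,49) + gcd(2,34) + gcd(4,27) = 1+1+2+1 = 5.
Pick's theorem gives I = A − B/2 + 1 = 46.5 − 5/2 + 1 = 45, so the closed region contains I + B = 45 + 5 = 50 lattice points.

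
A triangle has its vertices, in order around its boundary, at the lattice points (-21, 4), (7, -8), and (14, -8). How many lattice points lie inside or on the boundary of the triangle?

49

By the shoelace formula, twice the signed area is |[(-21)·(-8) − 7·4] + [7·(-8) − 14·(-8)] + [14·4 − (-21)·(-8)]| = 84, so the area is 42.
The number of boundary lattice points is Σ gcd(|Δx|,|Δy|) = gcd(28,12) + gcd(7,0) + gcd(35,12) = 4+7+1 = 12.
Pick's theorem gives I = A − B/2 + 1 = 42 − 12/2 + 1 = 37, so the closed region contains I + B = 37 + 12 = 49 lattice points.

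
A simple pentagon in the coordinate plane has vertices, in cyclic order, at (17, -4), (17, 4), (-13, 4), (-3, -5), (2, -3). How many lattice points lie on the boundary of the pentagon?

41

Summing gcd(|Δx|,|Δy|) over the edges gives the boundary count: gcd(0,8) + gcd(30,0) + gcd(10,9) + gcd(5,2) + gcd(15,1) = 8+30+1+1+1 = 41.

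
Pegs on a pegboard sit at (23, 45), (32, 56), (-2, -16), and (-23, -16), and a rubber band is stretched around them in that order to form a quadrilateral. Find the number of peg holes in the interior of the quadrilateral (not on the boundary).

766

By the shoelace formula, twice the signed area is |[23·56 − 32·45] + [32·(-16) − (-2)·56] + [(-2)·(-16) − (-23)·(-16)] + [(-23)·45 − 23·(-16)]| = 1555, so the area is 777.5.
Along each edge there are gcd(|Δx|,|Δy|)+1 lattice points, so counting each shared vertex once the boundary has gcd(9,11) + gcd(34,72) + gcd(21,0) + gcd(46,61) = 1+2+21+1 = 25.
By Pick's theorem A = I + B/2 − 1, so I = 777.5 − 25/2 + 1 = 766.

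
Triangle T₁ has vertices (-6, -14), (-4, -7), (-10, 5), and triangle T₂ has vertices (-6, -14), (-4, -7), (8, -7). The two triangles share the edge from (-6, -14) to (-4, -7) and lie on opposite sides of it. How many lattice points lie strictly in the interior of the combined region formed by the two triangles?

The union is the simple quadrilateral with vertices (-6, -14), (-10, 5), (-4, -7), (8, -7) in order.
Using the shoelace formula, 2A = |[(-6)·5 − (-10)·(-14)] + [(-10)·(-7) − (-4)·5] + [(-4)·(-7) − 8·(-7)] + [8·(-14) − (-6)·(-7)]| = 150, so the area is 75.
Summing gcd(|Δx|,|Δy|) over the edges gives the boundary count: gcd(4,19) + gcd(6,12) + gcd(12,0) + gcd(14,7) = 1+6+12+7 = 26.
By Pick's theorem I = A − B/2 + 1 = 75 − 26/2 + 1 = 63.

63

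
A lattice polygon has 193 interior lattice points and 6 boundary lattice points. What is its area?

Pick's theorem states A = I + B/2 − 1, so A = 193 + 6/2 − 1 = 195.

195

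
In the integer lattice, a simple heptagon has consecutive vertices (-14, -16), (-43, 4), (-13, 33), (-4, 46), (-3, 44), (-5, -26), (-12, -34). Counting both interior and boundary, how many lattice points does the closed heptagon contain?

Using the shoelace formula, 2A = |((-14)·4 − (-43)·(-16)) + ((-43)·33 − (-13)·4) + ((-13)·46 − (-4)·33) + ((-4)·44 − (-3)·46) + ((-3)·(-26) − (-5)·44) + ((-5)·(-34) − (-12)·(-26)) + ((-12)·(-16) − (-14)·(-34))| = 2743, so the area is 1371.5.
The number of boundary lattice points is Σ gcd(|Δx|,|Δy|) = gcd(29,20) + gcd(30,29) + gcd(9,13) + gcd(1,2) + gcd(2,70) + gcd(7,8) + gcd(2,18) = 1+1+1+1+2+1+2 = 9.
Pick's theorem gives I = A − B/2 + 1 = 1371.5 − 9/2 + 1 = 1368, so the closed region contains I + B = 1368 + 9 = 1377 lattice points.

1377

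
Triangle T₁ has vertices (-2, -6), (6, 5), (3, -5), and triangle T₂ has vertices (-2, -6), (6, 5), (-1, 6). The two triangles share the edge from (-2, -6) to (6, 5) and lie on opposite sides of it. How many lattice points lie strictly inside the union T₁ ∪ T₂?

65

The union is the simple quadrilateral with vertices (-2, -6), (3, -5), (6, 5), (-1, 6) in order.
Using the shoelace formula, 2A = |[(-2)·(-5) − 3·(-6)] + [3·5 − 6·(-5)] + [6·6 − (-1)·5] + [(-1)·(-6) − (-2)·6]| = 132, so the area is 66.
The number of boundary lattice points is Σ gcd(|Δx|,|Δy|) = gcd(5,1) + gcd(3,10) + gcd(7,1) + gcd(1,12) = 1+1+1+1 = 4.
By Pick's theorem I = A − B/2 + 1 = 66 − 4/2 + 1 = 65.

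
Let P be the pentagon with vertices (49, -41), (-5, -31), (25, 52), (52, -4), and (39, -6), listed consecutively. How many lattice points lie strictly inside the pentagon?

Using the shoelace formula, 2A = |(49·(-31) − (-5)·(-41)) + ((-5)·52 − 25·(-31)) + (25·(-4) − 52·52) + (52·(-6) − 39·(-4)) + (39·(-41) − 49·(-6))| = 5474, so the area is 2737.
Along each edge there are gcd(|Δx|,|Δy|)+1 lattice points, so counting each shared vertex once the boundary has gcd(54,10) + gcd(30,83) + gcd(27,56) + gcd(13,2) + gcd(10,35) = 2+1+1+1+5 = 10.
Pick's theorem gives I = A − B/2 + 1 = 2737 − 10/2 + 1 = 2733.

2733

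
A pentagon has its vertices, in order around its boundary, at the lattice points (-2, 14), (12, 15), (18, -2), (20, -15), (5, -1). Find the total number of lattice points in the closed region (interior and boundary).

By the shoelace formula, twice the signed area is |[(-2)·15 − 12·14] + [12·(-2) − 18·15] + [18·(-15) − 20·(-2)] + [20·(-1) − 5·(-15)] + [5·14 − (-2)·(-1)]| = 599, so the area is 299.5.
Along each edge there are gcd(|Δx|,|Δy|)+1 lattice points, so counting each shared vertex once the boundary has gcd(14,1) + gcd(6,17) + gcd(2,13) + gcd(15,14) + gcd(7,15) = 1+1+1+1+1 = 5.
Pick's theorem gives I = A − B/2 + 1 = 299.5 − 5/2 + 1 = 298, so the closed region contains I + B = 298 + 5 = 303 lattice points.

303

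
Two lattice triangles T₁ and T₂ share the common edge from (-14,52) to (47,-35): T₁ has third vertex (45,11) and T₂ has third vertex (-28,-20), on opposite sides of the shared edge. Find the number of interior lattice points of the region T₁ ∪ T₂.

The union is the simple quadrilateral with vertices (-14,52), (45,11), (47,-35), (-28,-20) in order.
The shoelace formula gives twice the area as |((-14)·11 − 45·52) + (45·(-35) − 47·11) + (47·(-20) − (-28)·(-35)) + ((-28)·52 − (-14)·(-20))| = 8242, so the area is 4121.
Along each edge there are gcd(|Δx|,|Δy|)+1 lattice points, so counting each shared vertex once the boundary has gcd(59,41) + gcd(2,46) + gcd(75,15) + gcd(14,72) = 1+2+15+2 = 20.
By Pick's theorem I = A − B/2 + 1 = 4121 − 20/2 + 1 = 4112.

4112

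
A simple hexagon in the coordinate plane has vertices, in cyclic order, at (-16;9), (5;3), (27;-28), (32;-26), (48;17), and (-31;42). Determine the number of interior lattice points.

Using the shoelace formula, 2A = |[(-16)·3 − 5·9] + [5·(-28) − 27·3] + [27·(-26) − 32·(-28)] + [32·17 − 48·(-26)] + [48·42 − (-31)·17] + [(-31)·9 − (-16)·42]| = 4608, so the area is 2304.
The number of boundary lattice points is Σ gcd(|Δx|,|Δy|) = gcd(21,6) + gcd(22,31) + gcd(5,2) + gcd(16,43) + gcd(79,25) + gcd(15,33) = 3+1+1+1+1+3 = 10.
Pick's theorem gives I = A − B/2 + 1 = 2304 − 10/2 + 1 = 2300.

2300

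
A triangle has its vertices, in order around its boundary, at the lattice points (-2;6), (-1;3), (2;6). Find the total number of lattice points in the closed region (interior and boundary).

By the shoelace formula, twice the signed area is |((-2)·3 − (-1)·6) + ((-1)·6 − 2·3) + (2·6 − (-2)·6)| = 12, so the area is 6.
The number of boundary lattice points is Σ gcd(|Δx|,|Δy|) = gcd(1,3) + gcd(3,3) + gcd(4,0) = 1+3+4 = 8.
Pick's theorem gives I = A − B/2 + 1 = 6 − 8/2 + 1 = 3, so the closed region contains I + B = 3 + 8 = 11 lattice points.

11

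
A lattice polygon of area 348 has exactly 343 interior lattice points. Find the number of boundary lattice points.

Pick's theorem gives A = I + B/2 − 1, so B = 2(A − I + 1) = 2(348 − 343 + 1) = 12.

12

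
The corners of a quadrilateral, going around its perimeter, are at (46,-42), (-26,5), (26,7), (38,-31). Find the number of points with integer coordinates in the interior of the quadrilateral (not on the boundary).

By the shoelace formula, twice the signed area is |(46·5 − (-26)·(-42)) + ((-26)·7 − 26·5) + (26·(-31) − 38·7) + (38·(-42) − 46·(-31))| = 2416, so the area is 1208.
Summing gcd(|Δx|,|Δy|) over the edges gives the boundary count: gcd(72,47) + gcd(52,2) + gcd(12,38) + gcd(8,11) = 1+2+2+1 = 6.
Pick's theorem gives I = A − B/2 + 1 = 1208 − 6/2 + 1 = 1206.

1206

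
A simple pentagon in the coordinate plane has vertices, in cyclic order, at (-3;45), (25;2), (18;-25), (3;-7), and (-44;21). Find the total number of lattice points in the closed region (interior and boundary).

Using the shoelace formula, 2A = |((-3)·2 − 25·45) + (25·(-25) − 18·2) + (18·(-7) − 3·(-25)) + (3·21 − (-44)·(-7)) + ((-44)·45 − (-3)·21)| = 4005, so the area is 2002.5.
Along each edge there are gcd(|Δx|,|Δy|)+1 lattice points, so counting each shared vertex once the boundary has gcd(28,43) + gcd(7,27) + gcd(15,18) + gcd(47,28) + gcd(41,24) = 1+1+3+1+1 = 7.
Pick's theorem gives I = A − B/2 + 1 = 2002.5 − 7/2 + 1 = 2000, so the closed region contains I + B = 2000 + 7 = 2007 lattice points.

2007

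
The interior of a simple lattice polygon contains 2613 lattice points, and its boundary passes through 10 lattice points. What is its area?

Pick's theorem states A = I + B/2 − 1, so A = 2613 + 10/2 − 1 = 2617.

2617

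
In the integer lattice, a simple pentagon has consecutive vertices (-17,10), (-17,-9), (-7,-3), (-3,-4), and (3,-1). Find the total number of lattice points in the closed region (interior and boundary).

Using the shoelace formula, 2A = |((-17)·(-9) − (-17)·10) + ((-17)·(-3) − (-7)·(-9)) + ((-7)·(-4) − (-3)·(-3)) + ((-3)·(-1) − 3·(-4)) + (3·10 − (-17)·(-1))| = 358, so the area is 179.
The number of boundary lattice points is Σ gcd(|Δx|,|Δy|) = gcd(0,19) + gcd(10,6) + gcd(4,1) + gcd(6,3) + gcd(20,11) = 19+2+1+3+1 = 26.
Pick's theorem gives I = A − B/2 + 1 = 179 − 26/2 + 1 = 167, so the closed region contains I + B = 167 + 26 = 193 lattice points.

193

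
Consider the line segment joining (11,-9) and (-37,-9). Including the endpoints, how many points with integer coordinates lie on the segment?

49

The number of lattice points on a segment between lattice points is gcd(|Δx|,|Δy|) + 1 = gcd(48,0) + 1 = 48 + 1 = 49.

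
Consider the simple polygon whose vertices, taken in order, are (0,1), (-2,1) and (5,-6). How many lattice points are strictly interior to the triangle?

The shoelace formula gives twice the area as |[0·1 − (-2)·1] + [(-2)·(-6) − 5·1] + [5·1 − 0·(-6)]| = 14, so the area is 7.
Along each edge there are gcd(|Δx|,|Δy|)+1 lattice points, so counting each shared vertex once the boundary has gcd(2,0) + gcd(7,7) + gcd(5,7) = 2+7+1 = 10.
Pick's theorem gives I = A − B/2 + 1 = 7 − 10/2 + 1 = 3.

3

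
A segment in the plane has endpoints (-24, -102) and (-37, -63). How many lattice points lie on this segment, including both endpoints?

14

The number of lattice points on a segment between lattice points is gcd(|Δx|,|Δy|) + 1 = gcd(13,39) + 1 = 13 + 1 = 14.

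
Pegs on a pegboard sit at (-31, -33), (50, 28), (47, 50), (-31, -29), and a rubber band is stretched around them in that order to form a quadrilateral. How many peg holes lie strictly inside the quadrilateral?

The shoelace formula gives twice the area as |[(-31)·28 − 50·(-33)] + [50·50 − 47·28] + [47·(-29) − (-31)·50] + [(-31)·(-33) − (-31)·(-29)]| = 2277, so the area is 1138.5.
The number of boundary lattice points is Σ gcd(|Δx|,|Δy|) = gcd(81,61) + gcd(3,22) + gcd(78,79) + gcd(0,4) = 1+1+1+4 = 7.
By Pick's theorem A = I + B/2 − 1, so I = 1138.5 − 7/2 + 1 = 1136.

1136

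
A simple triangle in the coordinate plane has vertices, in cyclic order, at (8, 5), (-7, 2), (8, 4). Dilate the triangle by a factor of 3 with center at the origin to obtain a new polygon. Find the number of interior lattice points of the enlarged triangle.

61

By the shoelace formula, twice the signed area is |[8·2 − (-7)·5] + [(-7)·4 − 8·2] + [8·5 − 8·4]| = 15, so the area is 7.5.
Summing gcd(|Δx|,|Δy|) over the edges gives the boundary count: gcd(15,3) + gcd(15,2) + gcd(0,1) = 3+1+1 = 5.
Scaling by 3 multiplies the area by 3² = 9 (so the new area is 135/2) and multiplies the boundary lattice-point count by 3, giving 15.
By Pick's theorem, the interior count of the dilated polygon is 135/2 − 15/2 + 1 = 61.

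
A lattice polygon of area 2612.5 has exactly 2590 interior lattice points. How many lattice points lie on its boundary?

47

Pick's theorem gives A = I + B/2 − 1, so B = 2(A − I + 1) = 2(2612.5 − 2590 + 1) = 47.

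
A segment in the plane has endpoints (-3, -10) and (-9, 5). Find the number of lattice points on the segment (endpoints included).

4

The number of lattice points on a segment between lattice points is gcd(|Δx|,|Δy|) + 1 = gcd(6,15) + 1 = 3 + 1 = 4.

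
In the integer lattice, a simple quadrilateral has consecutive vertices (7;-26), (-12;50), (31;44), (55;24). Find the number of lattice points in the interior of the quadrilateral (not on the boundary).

2645

By the shoelace formula, twice the signed area is |(7·50 − (-12)·(-26)) + ((-12)·44 − 31·50) + (31·24 − 55·44) + (55·(-26) − 7·24)| = 5314, so the area is 2657.
Along each edge there are gcd(|Δx|,|Δy|)+1 lattice points, so counting each shared vertex once the boundary has gcd(19,76) + gcd(43,6) + gcd(24,20) + gcd(48,50) = 19+1+4+2 = 26.
Pick's theorem gives I = A − B/2 + 1 = 2657 − 26/2 + 1 = 2645.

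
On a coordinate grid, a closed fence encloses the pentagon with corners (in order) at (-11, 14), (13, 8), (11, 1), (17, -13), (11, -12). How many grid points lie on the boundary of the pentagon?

12

Summing gcd(|Δx|,|Δy|) over the edges gives the boundary count: gcd(24,6) + gcd(2,7) + gcd(6,14) + gcd(6,1) + gcd(22,26) = 6+1+2+1+2 = 12.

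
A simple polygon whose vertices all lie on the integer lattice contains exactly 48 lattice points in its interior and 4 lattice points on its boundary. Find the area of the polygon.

49

Pick's theorem states A = I + B/2 − 1, so A = 48 + 4/2 − 1 = 49.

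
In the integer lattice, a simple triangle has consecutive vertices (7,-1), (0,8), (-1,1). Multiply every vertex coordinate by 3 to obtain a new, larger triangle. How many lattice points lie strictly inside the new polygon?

256

The shoelace formula gives twice the area as |[7·8 − 0·(-1)] + [0·1 − (-1)·8] + [(-1)·(-1) − 7·1]| = 58, so the area is 29.
The number of boundary lattice points is Σ gcd(|Δx|,|Δy|) = gcd(7,9) + gcd(1,7) + gcd(8,2) = 1+1+2 = 4.
Scaling by 3 multiplies the area by 3² = 9 (so the new area is 261) and multiplies the boundary lattice-point count by 3, giving 12.
By Pick's theorem, the interior count of the dilated polygon is 261 − 12/2 + 1 = 256.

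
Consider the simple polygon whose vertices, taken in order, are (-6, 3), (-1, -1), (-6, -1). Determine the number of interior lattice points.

The shoelace formula gives twice the area as |[(-6)·(-1) − (-1)·3] + [(-1)·(-1) − (-6)·(-1)] + [(-6)·3 − (-6)·(-1)]| = 20, so the area is 10.
Summing gcd(|Δx|,|Δy|) over the edges gives the boundary count: gcd(5,4) + gcd(5,0) + gcd(0,4) = 1+5+4 = 10.
By Pick's theorem A = I + B/2 − 1, so I = 10 − 10/2 + 1 = 6.

6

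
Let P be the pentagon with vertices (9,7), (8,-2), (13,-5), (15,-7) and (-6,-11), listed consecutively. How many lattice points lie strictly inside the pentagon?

124

The shoelace formula gives twice the area as |[9·(-2) − 8·7] + [8·(-5) − 13·(-2)] + [13·(-7) − 15·(-5)] + [15·(-11) − (-6)·(-7)] + [(-6)·7 − 9·(-11)]| = 254, so the area is 127.
The number of boundary lattice points is Σ gcd(|Δx|,|Δy|) = gcd(1,9) + gcd(5,3) + gcd(2,2) + gcd(21,4) + gcd(15,18) = 1+1+2+1+3 = 8.
Pick's theorem gives I = A − B/2 + 1 = 127 − 8/2 + 1 = 124.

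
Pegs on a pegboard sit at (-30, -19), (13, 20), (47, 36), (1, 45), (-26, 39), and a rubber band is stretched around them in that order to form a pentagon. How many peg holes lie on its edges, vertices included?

9

The number of boundary lattice points is Σ gcd(|Δx|,|Δy|) = gcd(43,39) + gcd(34,16) + gcd(46,9) + gcd(27,6) + gcd(4,58) = 1+2+1+3+2 = 9.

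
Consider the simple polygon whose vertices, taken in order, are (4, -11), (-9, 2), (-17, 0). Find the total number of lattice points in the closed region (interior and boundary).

74

The shoelace formula gives twice the area as |(4·2 − (-9)·(-11)) + ((-9)·0 − (-17)·2) + ((-17)·(-11) − 4·0)| = 130, so the area is 65.
Along each edge there are gcd(|Δx|,|Δy|)+1 lattice points, so counting each shared vertex once the boundary has gcd(13,13) + gcd(8,2) + gcd(21,11) = 13+2+1 = 16.
Pick's theorem gives I = A − B/2 + 1 = 65 − 16/2 + 1 = 58, so the closed region contains I + B = 58 + 16 = 74 lattice points.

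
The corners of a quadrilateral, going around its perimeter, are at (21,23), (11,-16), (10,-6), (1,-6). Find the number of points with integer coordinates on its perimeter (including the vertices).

Along each edge there are gcd(|Δx|,|Δy|)+1 lattice points, so counting each shared vertex once the boundary has gcd(10,39) + gcd(1,10) + gcd(9,0) + gcd(20,29) = 1+1+9+1 = 12.

12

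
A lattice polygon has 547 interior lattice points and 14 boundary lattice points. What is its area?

553

By Pick's theorem, A = I + B/2 − 1 = 547 + 14/2 − 1 = 553.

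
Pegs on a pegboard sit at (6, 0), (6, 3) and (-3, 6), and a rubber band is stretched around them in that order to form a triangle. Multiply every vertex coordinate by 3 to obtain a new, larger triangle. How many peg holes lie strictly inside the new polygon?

109

Using the shoelace formula, 2A = |(6·3 − 6·0) + (6·6 − (-3)·3) + ((-3)·0 − 6·6)| = 27, so the area is 13.5.
Summing gcd(|Δx|,|Δy|) over the edges gives the boundary count: gcd(0,3) + gcd(9,3) + gcd(9,6) = 3+3+3 = 9.
Scaling by 3 multiplies the area by 3² = 9 (so the new area is 243/2) and multiplies the boundary lattice-point count by 3, giving 27.
By Pick's theorem, the interior count of the dilated polygon is 243/2 − 27/2 + 1 = 109.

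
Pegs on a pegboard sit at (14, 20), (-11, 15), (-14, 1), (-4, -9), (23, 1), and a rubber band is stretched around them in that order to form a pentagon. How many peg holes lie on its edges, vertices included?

18

Along each edge there are gcd(|Δx|,|Δy|)+1 lattice points, so counting each shared vertex once the boundary has gcd(25,5) + gcd(3,14) + gcd(10,10) + gcd(27,10) + gcd(9,19) = 5+1+10+1+1 = 18.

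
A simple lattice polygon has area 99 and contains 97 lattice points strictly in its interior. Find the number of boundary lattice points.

Pick's theorem gives A = I + B/2 − 1, so B = 2(A − I + 1) = 2(99 − 97 + 1) = 6.

6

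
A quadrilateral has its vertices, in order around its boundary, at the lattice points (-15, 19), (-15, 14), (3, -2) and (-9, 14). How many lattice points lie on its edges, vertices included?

12

The number of boundary lattice points is Σ gcd(|Δx|,|Δy|) = gcd(0,5) + gcd(18,16) + gcd(12,16) + gcd(6,5) = 5+2+4+1 = 12.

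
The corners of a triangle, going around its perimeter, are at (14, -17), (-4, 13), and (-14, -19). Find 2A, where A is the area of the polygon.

876

Using the shoelace formula, 2A = |[14·13 − (-4)·(-17)] + [(-4)·(-19) − (-14)·13] + [(-14)·(-17) − 14·(-19)]| = 876, so the area is 438.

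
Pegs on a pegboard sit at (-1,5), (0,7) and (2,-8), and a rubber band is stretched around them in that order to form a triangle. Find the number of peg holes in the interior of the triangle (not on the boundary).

9

By the shoelace formula, twice the signed area is |[(-1)·7 − 0·5] + [0·(-8) − 2·7] + [2·5 − (-1)·(-8)]| = 19, so the area is 9.5.
Along each edge there are gcd(|Δx|,|Δy|)+1 lattice points, so counting each shared vertex once the boundary has gcd(1,2) + gcd(2,15) + gcd(3,13) = 1+1+1 = 3.
Pick's theorem gives I = A − B/2 + 1 = 9.5 − 3/2 + 1 = 9.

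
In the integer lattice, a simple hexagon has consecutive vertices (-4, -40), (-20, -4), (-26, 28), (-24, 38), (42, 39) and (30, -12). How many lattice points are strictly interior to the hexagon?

3603

The shoelace formula gives twice the area as |[(-4)·(-4) − (-20)·(-40)] + [(-20)·28 − (-26)·(-4)] + [(-26)·38 − (-24)·28] + [(-24)·39 − 42·38] + [42·(-12) − 30·39] + [30·(-40) − (-4)·(-12)]| = 7218, so the area is 3609.
Summing gcd(|Δx|,|Δy|) over the edges gives the boundary count: gcd(16,36) + gcd(6,32) + gcd(2,10) + gcd(66,1) + gcd(12,51) + gcd(34,28) = 4+2+2+1+3+2 = 14.
Pick's theorem gives I = A − B/2 + 1 = 3609 − 14/2 + 1 = 3603.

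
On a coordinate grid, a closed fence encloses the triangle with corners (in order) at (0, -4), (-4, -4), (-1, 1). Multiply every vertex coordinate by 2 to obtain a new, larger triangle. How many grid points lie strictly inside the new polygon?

35

The shoelace formula gives twice the area as |[0·(-4) − (-4)·(-4)] + [(-4)·1 − (-1)·(-4)] + [(-1)·(-4) − 0·1]| = 20, so the area is 10.
Along each edge there are gcd(|Δx|,|Δy|)+1 lattice points, so counting each shared vertex once the boundary has gcd(4,0) + gcd(3,5) + gcd(1,5) = 4+1+1 = 6.
Scaling by 2 multiplies the area by 2² = 4 (so the new area is 40) and multiplies the boundary lattice-point count by 2, giving 12.
By Pick's theorem, the interior count of the dilated polygon is 40 − 12/2 + 1 = 35.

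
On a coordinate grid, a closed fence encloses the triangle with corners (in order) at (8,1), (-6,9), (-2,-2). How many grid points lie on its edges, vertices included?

4

Summing gcd(|Δx|,|Δy|) over the edges gives the boundary count: gcd(14,8) + gcd(4,11) + gcd(10,3) = 2+1+1 = 4.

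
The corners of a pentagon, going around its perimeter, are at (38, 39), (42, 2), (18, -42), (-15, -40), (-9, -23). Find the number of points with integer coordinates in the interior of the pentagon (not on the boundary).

Using the shoelace formula, 2A = |(38·2 − 42·39) + (42·(-42) − 18·2) + (18·(-40) − (-15)·(-42)) + ((-15)·(-23) − (-9)·(-40)) + ((-9)·39 − 38·(-23))| = 4204, so the area is 2102.
Summing gcd(|Δx|,|Δy|) over the edges gives the boundary count: gcd(4,37) + gcd(24,44) + gcd(33,2) + gcd(6,17) + gcd(47,62) = 1+4+1+1+1 = 8.
By Pick's theorem A = I + B/2 − 1, so I = 2102 − 8/2 + 1 = 2099.

2099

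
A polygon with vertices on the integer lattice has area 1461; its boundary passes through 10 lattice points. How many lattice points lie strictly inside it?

1457

From Pick's theorem, I = A − B/2 + 1 = 1461 − 10/2 + 1 = 1457.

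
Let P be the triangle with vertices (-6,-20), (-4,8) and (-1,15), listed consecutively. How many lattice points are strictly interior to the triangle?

32

Using the shoelace formula, 2A = |[(-6)·8 − (-4)·(-20)] + [(-4)·15 − (-1)·8] + [(-1)·(-20) − (-6)·15]| = 70, so the area is 35.
The number of boundary lattice points is Σ gcd(|Δx|,|Δy|) = gcd(2,28) + gcd(3,7) + gcd(5,35) = 2+1+5 = 8.
By Pick's theorem A = I + B/2 − 1, so I = 35 − 8/2 + 1 = 32.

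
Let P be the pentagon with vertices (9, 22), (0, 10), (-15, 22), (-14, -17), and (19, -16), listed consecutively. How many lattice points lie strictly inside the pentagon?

952

The shoelace formula gives twice the area as |(9·10 − 0·22) + (0·22 − (-15)·10) + ((-15)·(-17) − (-14)·22) + ((-14)·(-16) − 19·(-17)) + (19·22 − 9·(-16))| = 1912, so the area is 956.
The number of boundary lattice points is Σ gcd(|Δx|,|Δy|) = gcd(9,12) + gcd(15,12) + gcd(1,39) + gcd(33,1) + gcd(10,38) = 3+3+1+1+2 = 10.
Pick's theorem gives I = A − B/2 + 1 = 956 − 10/2 + 1 = 952.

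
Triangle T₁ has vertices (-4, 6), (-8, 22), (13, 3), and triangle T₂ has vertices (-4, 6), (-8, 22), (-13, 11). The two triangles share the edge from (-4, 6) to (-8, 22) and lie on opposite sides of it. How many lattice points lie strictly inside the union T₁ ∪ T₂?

The union is the simple quadrilateral with vertices (-4, 6), (13, 3), (-8, 22), (-13, 11) in order.
Using the shoelace formula, 2A = |((-4)·3 − 13·6) + (13·22 − (-8)·3) + ((-8)·11 − (-13)·22) + ((-13)·6 − (-4)·11)| = 384, so the area is 192.
Summing gcd(|Δx|,|Δy|) over the edges gives the boundary count: gcd(17,3) + gcd(21,19) + gcd(5,11) + gcd(9,5) = 1+1+1+1 = 4.
By Pick's theorem I = A − B/2 + 1 = 192 − 4/2 + 1 = 191.

191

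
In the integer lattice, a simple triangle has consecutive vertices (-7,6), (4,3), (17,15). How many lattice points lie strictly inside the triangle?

84

Using the shoelace formula, 2A = |[(-7)·3 − 4·6] + [4·15 − 17·3] + [17·6 − (-7)·15]| = 171, so the area is 171/2.
The number of boundary lattice points is Σ gcd(|Δx|,|Δy|) = gcd(11,3) + gcd(13,12) + gcd(24,9) = 1+1+3 = 5.
By Pick's theorem A = I + B/2 − 1, so I = 171/2 − 5/2 + 1 = 84.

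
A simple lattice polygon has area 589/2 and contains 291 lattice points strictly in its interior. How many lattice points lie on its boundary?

Pick's theorem gives A = I + B/2 − 1, so B = 2(A − I + 1) = 2(589/2 − 291 + 1) = 9.

9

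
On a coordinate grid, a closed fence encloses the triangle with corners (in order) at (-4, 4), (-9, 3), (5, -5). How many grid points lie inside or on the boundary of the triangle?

34

Using the shoelace formula, 2A = |((-4)·3 − (-9)·4) + ((-9)·(-5) − 5·3) + (5·4 − (-4)·(-5))| = 54, so the area is 27.
Along each edge there are gcd(|Δx|,|Δy|)+1 lattice points, so counting each shared vertex once the boundary has gcd(5,1) + gcd(14,8) + gcd(9,9) = 1+2+9 = 12.
Pick's theorem gives I = A − B/2 + 1 = 27 − 12/2 + 1 = 22, so the closed region contains I + B = 22 + 12 = 34 lattice points.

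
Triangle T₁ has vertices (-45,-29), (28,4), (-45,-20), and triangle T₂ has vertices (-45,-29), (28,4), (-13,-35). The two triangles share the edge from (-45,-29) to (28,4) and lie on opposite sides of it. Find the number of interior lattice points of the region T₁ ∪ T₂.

The union is the simple quadrilateral with vertices (-45,-29), (-45,-20), (28,4), (-13,-35) in order.
Using the shoelace formula, 2A = |[(-45)·(-20) − (-45)·(-29)] + [(-45)·4 − 28·(-20)] + [28·(-35) − (-13)·4] + [(-13)·(-29) − (-45)·(-35)]| = 2151, so the area is 1075.5.
Summing gcd(|Δx|,|Δy|) over the edges gives the boundary count: gcd(0,9) + gcd(73,24) + gcd(41,39) + gcd(32,6) = 9+1+1+2 = 13.
By Pick's theorem I = A − B/2 + 1 = 1075.5 − 13/2 + 1 = 1070.

1070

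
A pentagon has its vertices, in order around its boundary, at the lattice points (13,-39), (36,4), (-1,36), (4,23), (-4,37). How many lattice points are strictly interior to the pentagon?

1250

Using the shoelace formula, 2A = |[13·4 − 36·(-39)] + [36·36 − (-1)·4] + [(-1)·23 − 4·36] + [4·37 − (-4)·23] + [(-4)·(-39) − 13·37]| = 2504, so the area is 1252.
The number of boundary lattice points is Σ gcd(|Δx|,|Δy|) = gcd(23,43) + gcd(37,32) + gcd(5,13) + gcd(8,14) + gcd(17,76) = 1+1+1+2+1 = 6.
Pick's theorem gives I = A − B/2 + 1 = 1252 − 6/2 + 1 = 1250.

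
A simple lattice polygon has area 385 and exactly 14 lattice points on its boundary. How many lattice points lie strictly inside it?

379

Pick's theorem A = I + B/2 − 1 rearranges to I = A − B/2 + 1 = 385 − 14/2 + 1 = 379.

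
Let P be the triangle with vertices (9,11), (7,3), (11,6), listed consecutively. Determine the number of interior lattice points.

By the shoelace formula, twice the signed area is |[9·3 − 7·11] + [7·6 − 11·3] + [11·11 − 9·6]| = 26, so the area is 13.
Summing gcd(|Δx|,|Δy|) over the edges gives the boundary count: gcd(2,8) + gcd(4,3) + gcd(2,5) = 2+1+1 = 4.
By Pick's theorem A = I + B/2 − 1, so I = 13 − 4/2 + 1 = 12.

12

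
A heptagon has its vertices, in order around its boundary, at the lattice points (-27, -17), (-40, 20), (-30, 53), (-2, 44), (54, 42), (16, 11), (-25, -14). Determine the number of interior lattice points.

3194

Using the shoelace formula, 2A = |((-27)·20 − (-40)·(-17)) + ((-40)·53 − (-30)·20) + ((-30)·44 − (-2)·53) + ((-2)·42 − 54·44) + (54·11 − 16·42) + (16·(-14) − (-25)·11) + ((-25)·(-17) − (-27)·(-14))| = 6394, so the area is 3197.
Summing gcd(|Δx|,|Δy|) over the edges gives the boundary count: gcd(13,37) + gcd(10,33) + gcd(28,9) + gcd(56,2) + gcd(38,31) + gcd(41,25) + gcd(2,3) = 1+1+1+2+1+1+1 = 8.
By Pick's theorem A = I + B/2 − 1, so I = 3197 − 8/2 + 1 = 3194.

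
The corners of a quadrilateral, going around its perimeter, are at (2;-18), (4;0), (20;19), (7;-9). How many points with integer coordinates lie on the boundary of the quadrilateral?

5

Summing gcd(|Δx|,|Δy|) over the edges gives the boundary count: gcd(2,18) + gcd(16,19) + gcd(13,28) + gcd(5,9) = 2+1+1+1 = 5.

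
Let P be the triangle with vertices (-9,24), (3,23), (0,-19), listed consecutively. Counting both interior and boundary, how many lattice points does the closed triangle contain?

257

Using the shoelace formula, 2A = |((-9)·23 − 3·24) + (3·(-19) − 0·23) + (0·24 − (-9)·(-19))| = 507, so the area is 253.5.
Summing gcd(|Δx|,|Δy|) over the edges gives the boundary count: gcd(12,1) + gcd(3,42) + gcd(9,43) = 1+3+1 = 5.
Pick's theorem gives I = A − B/2 + 1 = 253.5 − 5/2 + 1 = 252, so the closed region contains I + B = 252 + 5 = 257 lattice points.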